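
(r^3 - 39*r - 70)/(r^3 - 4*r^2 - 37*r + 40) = (r^2 - 5*r - 14)/(r^2 - 9*r + 8)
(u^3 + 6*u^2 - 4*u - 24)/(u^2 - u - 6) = (u^2 + 4*u - 12)/(u - 3)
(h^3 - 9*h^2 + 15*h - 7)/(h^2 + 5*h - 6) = (h^2 - 8*h + 7)/(h + 6)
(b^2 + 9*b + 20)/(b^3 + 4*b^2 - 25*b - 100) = 1/(b - 5)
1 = 1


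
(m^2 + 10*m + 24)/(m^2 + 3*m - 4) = (m + 6)/(m - 1)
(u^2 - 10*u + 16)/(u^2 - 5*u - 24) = (u - 2)/(u + 3)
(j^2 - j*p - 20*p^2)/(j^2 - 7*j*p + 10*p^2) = (-j - 4*p)/(-j + 2*p)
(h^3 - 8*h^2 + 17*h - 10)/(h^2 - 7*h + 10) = h - 1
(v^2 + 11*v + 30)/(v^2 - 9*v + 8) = (v^2 + 11*v + 30)/(v^2 - 9*v + 8)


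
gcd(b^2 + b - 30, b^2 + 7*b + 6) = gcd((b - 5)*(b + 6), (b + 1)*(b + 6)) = b + 6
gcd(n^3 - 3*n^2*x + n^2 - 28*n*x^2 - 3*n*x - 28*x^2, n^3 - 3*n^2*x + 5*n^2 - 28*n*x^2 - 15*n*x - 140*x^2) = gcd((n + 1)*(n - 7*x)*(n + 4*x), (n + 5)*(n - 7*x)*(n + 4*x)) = -n^2 + 3*n*x + 28*x^2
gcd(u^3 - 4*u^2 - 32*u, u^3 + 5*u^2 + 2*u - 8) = u + 4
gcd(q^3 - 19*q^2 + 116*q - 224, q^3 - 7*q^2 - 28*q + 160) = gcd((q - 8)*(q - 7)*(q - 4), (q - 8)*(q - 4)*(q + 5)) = q^2 - 12*q + 32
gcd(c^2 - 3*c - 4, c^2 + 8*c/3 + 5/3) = c + 1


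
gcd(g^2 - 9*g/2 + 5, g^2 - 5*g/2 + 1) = g - 2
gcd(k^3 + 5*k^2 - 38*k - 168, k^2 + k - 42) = k^2 + k - 42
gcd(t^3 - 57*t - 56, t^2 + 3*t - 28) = t + 7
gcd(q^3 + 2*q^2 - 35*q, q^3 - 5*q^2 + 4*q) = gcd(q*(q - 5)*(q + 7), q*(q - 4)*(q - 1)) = q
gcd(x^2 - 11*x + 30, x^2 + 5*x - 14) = 1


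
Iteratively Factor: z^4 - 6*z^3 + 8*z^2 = (z - 4)*(z^3 - 2*z^2) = (z - 4)*(z - 2)*(z^2) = z*(z - 4)*(z - 2)*(z)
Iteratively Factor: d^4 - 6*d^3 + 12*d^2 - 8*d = (d)*(d^3 - 6*d^2 + 12*d - 8) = d*(d - 2)*(d^2 - 4*d + 4) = d*(d - 2)^2*(d - 2)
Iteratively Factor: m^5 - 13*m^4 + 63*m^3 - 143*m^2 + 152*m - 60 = (m - 1)*(m^4 - 12*m^3 + 51*m^2 - 92*m + 60) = (m - 2)*(m - 1)*(m^3 - 10*m^2 + 31*m - 30) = (m - 5)*(m - 2)*(m - 1)*(m^2 - 5*m + 6) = (m - 5)*(m - 3)*(m - 2)*(m - 1)*(m - 2)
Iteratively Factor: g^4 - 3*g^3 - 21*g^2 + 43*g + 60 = (g + 1)*(g^3 - 4*g^2 - 17*g + 60) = (g - 5)*(g + 1)*(g^2 + g - 12) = (g - 5)*(g + 1)*(g + 4)*(g - 3)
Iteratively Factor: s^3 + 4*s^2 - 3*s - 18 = (s + 3)*(s^2 + s - 6) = (s - 2)*(s + 3)*(s + 3)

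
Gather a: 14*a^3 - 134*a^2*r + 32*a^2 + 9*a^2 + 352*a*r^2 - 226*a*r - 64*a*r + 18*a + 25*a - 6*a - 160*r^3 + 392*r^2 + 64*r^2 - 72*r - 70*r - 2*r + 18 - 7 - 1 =14*a^3 + a^2*(41 - 134*r) + a*(352*r^2 - 290*r + 37) - 160*r^3 + 456*r^2 - 144*r + 10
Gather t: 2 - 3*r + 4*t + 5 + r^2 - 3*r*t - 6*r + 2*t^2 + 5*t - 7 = r^2 - 9*r + 2*t^2 + t*(9 - 3*r)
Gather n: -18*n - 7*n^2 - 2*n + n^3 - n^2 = n^3 - 8*n^2 - 20*n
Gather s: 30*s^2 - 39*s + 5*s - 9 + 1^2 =30*s^2 - 34*s - 8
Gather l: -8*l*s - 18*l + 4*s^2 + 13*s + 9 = l*(-8*s - 18) + 4*s^2 + 13*s + 9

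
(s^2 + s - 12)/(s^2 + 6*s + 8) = (s - 3)/(s + 2)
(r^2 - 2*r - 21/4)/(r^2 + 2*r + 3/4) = (2*r - 7)/(2*r + 1)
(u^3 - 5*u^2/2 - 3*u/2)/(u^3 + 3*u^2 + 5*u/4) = 2*(u - 3)/(2*u + 5)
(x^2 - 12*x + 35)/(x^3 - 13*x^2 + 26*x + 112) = (x - 5)/(x^2 - 6*x - 16)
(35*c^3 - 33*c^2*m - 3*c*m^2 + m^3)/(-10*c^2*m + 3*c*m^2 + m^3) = (-7*c^2 + 8*c*m - m^2)/(m*(2*c - m))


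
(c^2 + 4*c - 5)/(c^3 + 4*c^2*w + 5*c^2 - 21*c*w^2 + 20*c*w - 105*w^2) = (1 - c)/(-c^2 - 4*c*w + 21*w^2)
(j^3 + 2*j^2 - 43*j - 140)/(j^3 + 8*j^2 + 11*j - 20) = (j - 7)/(j - 1)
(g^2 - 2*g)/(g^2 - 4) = g/(g + 2)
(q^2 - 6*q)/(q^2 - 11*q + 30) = q/(q - 5)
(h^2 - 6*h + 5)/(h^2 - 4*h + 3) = (h - 5)/(h - 3)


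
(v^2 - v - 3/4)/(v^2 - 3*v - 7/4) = (2*v - 3)/(2*v - 7)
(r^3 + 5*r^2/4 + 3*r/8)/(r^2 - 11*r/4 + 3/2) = r*(8*r^2 + 10*r + 3)/(2*(4*r^2 - 11*r + 6))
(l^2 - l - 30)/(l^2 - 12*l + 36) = (l + 5)/(l - 6)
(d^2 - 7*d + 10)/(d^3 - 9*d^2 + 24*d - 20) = 1/(d - 2)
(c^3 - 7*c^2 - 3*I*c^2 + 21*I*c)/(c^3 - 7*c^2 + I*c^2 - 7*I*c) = (c - 3*I)/(c + I)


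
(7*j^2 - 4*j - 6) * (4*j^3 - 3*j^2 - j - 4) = 28*j^5 - 37*j^4 - 19*j^3 - 6*j^2 + 22*j + 24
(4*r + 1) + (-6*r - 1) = -2*r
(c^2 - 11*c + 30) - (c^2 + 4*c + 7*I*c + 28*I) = -15*c - 7*I*c + 30 - 28*I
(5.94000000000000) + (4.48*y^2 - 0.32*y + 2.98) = 4.48*y^2 - 0.32*y + 8.92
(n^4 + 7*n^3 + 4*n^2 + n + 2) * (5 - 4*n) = -4*n^5 - 23*n^4 + 19*n^3 + 16*n^2 - 3*n + 10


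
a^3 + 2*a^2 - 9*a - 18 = (a - 3)*(a + 2)*(a + 3)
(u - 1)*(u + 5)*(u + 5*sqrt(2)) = u^3 + 4*u^2 + 5*sqrt(2)*u^2 - 5*u + 20*sqrt(2)*u - 25*sqrt(2)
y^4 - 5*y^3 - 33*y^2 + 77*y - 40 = (y - 8)*(y - 1)^2*(y + 5)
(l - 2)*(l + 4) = l^2 + 2*l - 8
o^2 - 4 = (o - 2)*(o + 2)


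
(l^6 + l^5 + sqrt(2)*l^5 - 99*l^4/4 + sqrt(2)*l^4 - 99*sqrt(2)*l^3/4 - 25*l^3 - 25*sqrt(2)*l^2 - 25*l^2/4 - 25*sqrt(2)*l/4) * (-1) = -l^6 - sqrt(2)*l^5 - l^5 - sqrt(2)*l^4 + 99*l^4/4 + 25*l^3 + 99*sqrt(2)*l^3/4 + 25*l^2/4 + 25*sqrt(2)*l^2 + 25*sqrt(2)*l/4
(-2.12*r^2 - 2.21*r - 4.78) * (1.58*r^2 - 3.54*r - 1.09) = -3.3496*r^4 + 4.013*r^3 + 2.5818*r^2 + 19.3301*r + 5.2102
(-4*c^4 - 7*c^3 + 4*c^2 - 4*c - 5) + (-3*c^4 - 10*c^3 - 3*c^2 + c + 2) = -7*c^4 - 17*c^3 + c^2 - 3*c - 3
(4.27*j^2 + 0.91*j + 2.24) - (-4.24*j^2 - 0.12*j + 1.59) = 8.51*j^2 + 1.03*j + 0.65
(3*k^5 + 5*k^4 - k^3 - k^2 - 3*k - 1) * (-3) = -9*k^5 - 15*k^4 + 3*k^3 + 3*k^2 + 9*k + 3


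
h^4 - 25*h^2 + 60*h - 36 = (h - 3)*(h - 2)*(h - 1)*(h + 6)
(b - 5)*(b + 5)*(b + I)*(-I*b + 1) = -I*b^4 + 2*b^3 + 26*I*b^2 - 50*b - 25*I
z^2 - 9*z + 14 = (z - 7)*(z - 2)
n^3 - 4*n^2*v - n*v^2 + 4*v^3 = (n - 4*v)*(n - v)*(n + v)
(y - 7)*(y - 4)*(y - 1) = y^3 - 12*y^2 + 39*y - 28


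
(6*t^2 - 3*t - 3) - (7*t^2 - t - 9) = -t^2 - 2*t + 6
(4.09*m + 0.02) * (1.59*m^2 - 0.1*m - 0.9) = 6.5031*m^3 - 0.3772*m^2 - 3.683*m - 0.018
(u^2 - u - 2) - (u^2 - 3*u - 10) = 2*u + 8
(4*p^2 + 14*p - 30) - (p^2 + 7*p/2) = 3*p^2 + 21*p/2 - 30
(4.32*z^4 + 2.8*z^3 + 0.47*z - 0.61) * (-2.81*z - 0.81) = -12.1392*z^5 - 11.3672*z^4 - 2.268*z^3 - 1.3207*z^2 + 1.3334*z + 0.4941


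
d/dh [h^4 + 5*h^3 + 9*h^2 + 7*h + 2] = 4*h^3 + 15*h^2 + 18*h + 7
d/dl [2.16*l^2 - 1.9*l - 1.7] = 4.32*l - 1.9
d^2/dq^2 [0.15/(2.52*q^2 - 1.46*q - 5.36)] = (1.90512*q^2 - 1.10376*q - 0.15*(5.04*q - 1.46)*(10.08*q - 2.92) - 4.05216)/(-2.52*q^2 + 1.46*q + 5.36)^3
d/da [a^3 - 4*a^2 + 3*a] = 3*a^2 - 8*a + 3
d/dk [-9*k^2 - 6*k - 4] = -18*k - 6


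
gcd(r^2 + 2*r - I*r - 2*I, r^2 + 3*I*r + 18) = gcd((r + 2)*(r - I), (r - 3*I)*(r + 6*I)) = 1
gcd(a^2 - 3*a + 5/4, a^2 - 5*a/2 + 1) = a - 1/2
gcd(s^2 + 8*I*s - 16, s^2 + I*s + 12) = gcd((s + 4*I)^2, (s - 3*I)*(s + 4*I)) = s + 4*I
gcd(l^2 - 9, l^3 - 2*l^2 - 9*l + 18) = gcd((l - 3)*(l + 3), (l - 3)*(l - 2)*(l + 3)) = l^2 - 9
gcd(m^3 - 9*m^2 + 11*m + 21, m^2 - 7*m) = m - 7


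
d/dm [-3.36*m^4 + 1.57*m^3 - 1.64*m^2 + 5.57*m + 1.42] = -13.44*m^3 + 4.71*m^2 - 3.28*m + 5.57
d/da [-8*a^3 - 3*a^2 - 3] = 6*a*(-4*a - 1)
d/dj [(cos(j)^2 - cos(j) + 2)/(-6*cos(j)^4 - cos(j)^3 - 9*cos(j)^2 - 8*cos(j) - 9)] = 16*(-12*cos(j)^5 + 17*cos(j)^4 - 46*cos(j)^3 + 11*cos(j)^2 - 18*cos(j) - 25)*sin(j)/(24*sin(j)^4 - 84*sin(j)^2 + 35*cos(j) + cos(3*j) + 96)^2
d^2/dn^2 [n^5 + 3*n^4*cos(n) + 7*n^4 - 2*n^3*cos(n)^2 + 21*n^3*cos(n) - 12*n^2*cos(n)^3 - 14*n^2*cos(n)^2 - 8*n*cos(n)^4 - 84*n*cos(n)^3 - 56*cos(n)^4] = -3*n^4*cos(n) - 24*n^3*sin(n) - 21*n^3*cos(n) + 4*n^3*cos(2*n) + 20*n^3 - 126*n^2*sin(n) + 12*n^2*sin(2*n) + 45*n^2*cos(n) + 28*n^2*cos(2*n) + 27*n^2*cos(3*n) + 84*n^2 + 36*n*sin(n) + 56*n*sin(2*n) + 36*n*sin(3*n) + 189*n*cos(n) + 32*n*cos(2*n)^2 + 10*n*cos(2*n) + 189*n*cos(3*n) - 22*n + 126*sin(n) + 16*sin(2*n) + 126*sin(3*n) + 8*sin(4*n) - 18*cos(n) + 224*cos(2*n)^2 + 98*cos(2*n) - 6*cos(3*n) - 126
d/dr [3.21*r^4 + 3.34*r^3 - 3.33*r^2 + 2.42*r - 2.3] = 12.84*r^3 + 10.02*r^2 - 6.66*r + 2.42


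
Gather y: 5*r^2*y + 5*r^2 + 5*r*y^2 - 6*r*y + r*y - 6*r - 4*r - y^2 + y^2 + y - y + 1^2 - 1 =5*r^2 + 5*r*y^2 - 10*r + y*(5*r^2 - 5*r)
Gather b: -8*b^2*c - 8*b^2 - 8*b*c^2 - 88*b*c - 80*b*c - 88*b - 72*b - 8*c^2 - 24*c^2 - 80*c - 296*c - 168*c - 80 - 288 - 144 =b^2*(-8*c - 8) + b*(-8*c^2 - 168*c - 160) - 32*c^2 - 544*c - 512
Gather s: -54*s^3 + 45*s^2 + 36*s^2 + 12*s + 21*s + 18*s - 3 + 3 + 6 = -54*s^3 + 81*s^2 + 51*s + 6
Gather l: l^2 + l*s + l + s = l^2 + l*(s + 1) + s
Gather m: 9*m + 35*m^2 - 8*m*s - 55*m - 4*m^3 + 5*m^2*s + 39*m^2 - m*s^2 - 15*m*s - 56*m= -4*m^3 + m^2*(5*s + 74) + m*(-s^2 - 23*s - 102)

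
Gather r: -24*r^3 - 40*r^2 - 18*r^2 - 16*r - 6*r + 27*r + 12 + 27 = -24*r^3 - 58*r^2 + 5*r + 39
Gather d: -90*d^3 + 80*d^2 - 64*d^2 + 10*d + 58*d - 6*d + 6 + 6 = -90*d^3 + 16*d^2 + 62*d + 12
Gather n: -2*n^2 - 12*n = -2*n^2 - 12*n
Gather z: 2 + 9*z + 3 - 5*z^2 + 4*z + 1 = -5*z^2 + 13*z + 6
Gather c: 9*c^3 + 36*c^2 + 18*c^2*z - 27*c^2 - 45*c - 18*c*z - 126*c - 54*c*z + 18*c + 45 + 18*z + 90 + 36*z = 9*c^3 + c^2*(18*z + 9) + c*(-72*z - 153) + 54*z + 135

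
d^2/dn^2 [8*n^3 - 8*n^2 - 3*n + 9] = 48*n - 16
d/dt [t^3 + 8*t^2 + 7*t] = 3*t^2 + 16*t + 7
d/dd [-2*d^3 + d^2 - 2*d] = -6*d^2 + 2*d - 2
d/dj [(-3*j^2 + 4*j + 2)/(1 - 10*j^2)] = 2*(20*j^2 + 17*j + 2)/(100*j^4 - 20*j^2 + 1)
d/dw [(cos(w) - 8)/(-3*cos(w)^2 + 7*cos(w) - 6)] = (3*sin(w)^2 + 48*cos(w) - 53)*sin(w)/(3*cos(w)^2 - 7*cos(w) + 6)^2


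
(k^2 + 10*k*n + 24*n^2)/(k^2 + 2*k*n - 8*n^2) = (k + 6*n)/(k - 2*n)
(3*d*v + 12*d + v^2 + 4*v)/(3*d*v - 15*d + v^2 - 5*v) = (v + 4)/(v - 5)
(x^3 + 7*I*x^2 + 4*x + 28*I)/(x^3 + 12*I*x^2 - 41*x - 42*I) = (x - 2*I)/(x + 3*I)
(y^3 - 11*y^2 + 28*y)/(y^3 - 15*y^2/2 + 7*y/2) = 2*(y - 4)/(2*y - 1)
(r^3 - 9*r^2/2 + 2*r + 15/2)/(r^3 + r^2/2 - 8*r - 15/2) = (2*r - 5)/(2*r + 5)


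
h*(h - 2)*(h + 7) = h^3 + 5*h^2 - 14*h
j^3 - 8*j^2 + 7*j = j*(j - 7)*(j - 1)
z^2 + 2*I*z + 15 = (z - 3*I)*(z + 5*I)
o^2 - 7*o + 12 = (o - 4)*(o - 3)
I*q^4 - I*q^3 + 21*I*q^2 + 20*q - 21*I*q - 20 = (q - 4*I)*(q - I)*(q + 5*I)*(I*q - I)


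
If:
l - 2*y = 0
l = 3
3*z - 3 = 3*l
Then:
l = 3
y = 3/2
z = 4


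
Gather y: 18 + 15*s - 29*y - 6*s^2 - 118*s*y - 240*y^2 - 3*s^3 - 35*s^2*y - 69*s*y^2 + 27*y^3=-3*s^3 - 6*s^2 + 15*s + 27*y^3 + y^2*(-69*s - 240) + y*(-35*s^2 - 118*s - 29) + 18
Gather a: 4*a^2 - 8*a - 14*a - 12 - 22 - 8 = 4*a^2 - 22*a - 42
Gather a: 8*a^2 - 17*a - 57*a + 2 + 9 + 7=8*a^2 - 74*a + 18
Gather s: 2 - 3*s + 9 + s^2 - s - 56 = s^2 - 4*s - 45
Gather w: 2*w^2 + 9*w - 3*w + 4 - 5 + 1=2*w^2 + 6*w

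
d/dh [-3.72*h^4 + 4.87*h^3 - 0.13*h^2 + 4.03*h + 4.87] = -14.88*h^3 + 14.61*h^2 - 0.26*h + 4.03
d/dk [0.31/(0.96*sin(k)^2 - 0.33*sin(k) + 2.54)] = (0.1023 - 0.5952*sin(k))*cos(k)/(0.96*sin(k)^2 - 0.33*sin(k) + 2.54)^2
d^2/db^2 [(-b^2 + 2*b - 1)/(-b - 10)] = 242/(b^3 + 30*b^2 + 300*b + 1000)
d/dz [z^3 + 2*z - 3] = 3*z^2 + 2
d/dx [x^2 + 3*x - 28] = 2*x + 3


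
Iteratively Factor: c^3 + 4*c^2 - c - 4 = (c + 4)*(c^2 - 1) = (c + 1)*(c + 4)*(c - 1)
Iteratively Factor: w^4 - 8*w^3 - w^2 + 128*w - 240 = (w - 4)*(w^3 - 4*w^2 - 17*w + 60) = (w - 5)*(w - 4)*(w^2 + w - 12) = (w - 5)*(w - 4)*(w + 4)*(w - 3)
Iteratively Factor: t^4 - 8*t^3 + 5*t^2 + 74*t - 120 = (t + 3)*(t^3 - 11*t^2 + 38*t - 40) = (t - 4)*(t + 3)*(t^2 - 7*t + 10) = (t - 4)*(t - 2)*(t + 3)*(t - 5)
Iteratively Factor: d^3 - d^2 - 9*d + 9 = (d + 3)*(d^2 - 4*d + 3) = (d - 1)*(d + 3)*(d - 3)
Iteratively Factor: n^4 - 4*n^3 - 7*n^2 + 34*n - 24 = (n - 1)*(n^3 - 3*n^2 - 10*n + 24) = (n - 4)*(n - 1)*(n^2 + n - 6) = (n - 4)*(n - 2)*(n - 1)*(n + 3)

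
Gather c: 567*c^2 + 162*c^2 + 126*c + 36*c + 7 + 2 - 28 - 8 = 729*c^2 + 162*c - 27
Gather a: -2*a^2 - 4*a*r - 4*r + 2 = -2*a^2 - 4*a*r - 4*r + 2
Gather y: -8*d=-8*d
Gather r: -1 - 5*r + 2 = 1 - 5*r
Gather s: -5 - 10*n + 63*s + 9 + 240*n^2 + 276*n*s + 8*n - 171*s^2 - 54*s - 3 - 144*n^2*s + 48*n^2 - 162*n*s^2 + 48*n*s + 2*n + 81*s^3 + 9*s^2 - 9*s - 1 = 288*n^2 + 81*s^3 + s^2*(-162*n - 162) + s*(-144*n^2 + 324*n)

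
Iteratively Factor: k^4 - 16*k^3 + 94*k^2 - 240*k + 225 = (k - 5)*(k^3 - 11*k^2 + 39*k - 45) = (k - 5)*(k - 3)*(k^2 - 8*k + 15) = (k - 5)^2*(k - 3)*(k - 3)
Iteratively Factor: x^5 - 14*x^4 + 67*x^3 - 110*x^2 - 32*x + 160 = (x - 4)*(x^4 - 10*x^3 + 27*x^2 - 2*x - 40) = (x - 5)*(x - 4)*(x^3 - 5*x^2 + 2*x + 8) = (x - 5)*(x - 4)^2*(x^2 - x - 2) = (x - 5)*(x - 4)^2*(x - 2)*(x + 1)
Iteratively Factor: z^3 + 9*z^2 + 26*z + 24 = (z + 2)*(z^2 + 7*z + 12) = (z + 2)*(z + 3)*(z + 4)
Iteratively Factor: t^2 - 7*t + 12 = (t - 3)*(t - 4)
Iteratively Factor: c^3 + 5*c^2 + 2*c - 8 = (c - 1)*(c^2 + 6*c + 8) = (c - 1)*(c + 4)*(c + 2)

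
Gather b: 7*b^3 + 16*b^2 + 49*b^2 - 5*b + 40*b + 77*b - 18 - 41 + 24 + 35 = 7*b^3 + 65*b^2 + 112*b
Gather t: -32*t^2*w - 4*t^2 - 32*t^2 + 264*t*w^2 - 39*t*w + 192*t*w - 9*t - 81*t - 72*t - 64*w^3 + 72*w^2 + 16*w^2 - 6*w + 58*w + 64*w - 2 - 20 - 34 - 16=t^2*(-32*w - 36) + t*(264*w^2 + 153*w - 162) - 64*w^3 + 88*w^2 + 116*w - 72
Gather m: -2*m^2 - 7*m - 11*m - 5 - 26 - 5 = -2*m^2 - 18*m - 36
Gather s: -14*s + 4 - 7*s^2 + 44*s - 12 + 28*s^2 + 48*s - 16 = 21*s^2 + 78*s - 24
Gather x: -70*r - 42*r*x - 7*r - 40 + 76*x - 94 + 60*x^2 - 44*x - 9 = -77*r + 60*x^2 + x*(32 - 42*r) - 143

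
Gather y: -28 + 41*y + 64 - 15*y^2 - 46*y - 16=-15*y^2 - 5*y + 20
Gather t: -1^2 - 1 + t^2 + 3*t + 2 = t^2 + 3*t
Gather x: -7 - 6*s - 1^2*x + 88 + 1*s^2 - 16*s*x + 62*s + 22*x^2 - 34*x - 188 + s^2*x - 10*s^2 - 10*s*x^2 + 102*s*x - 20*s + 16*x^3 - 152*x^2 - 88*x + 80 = -9*s^2 + 36*s + 16*x^3 + x^2*(-10*s - 130) + x*(s^2 + 86*s - 123) - 27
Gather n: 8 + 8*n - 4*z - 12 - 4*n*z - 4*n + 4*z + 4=n*(4 - 4*z)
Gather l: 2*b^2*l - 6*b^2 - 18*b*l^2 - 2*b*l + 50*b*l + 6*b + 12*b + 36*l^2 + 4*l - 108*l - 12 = -6*b^2 + 18*b + l^2*(36 - 18*b) + l*(2*b^2 + 48*b - 104) - 12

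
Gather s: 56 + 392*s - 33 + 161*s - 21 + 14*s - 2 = 567*s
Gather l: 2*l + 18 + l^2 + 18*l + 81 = l^2 + 20*l + 99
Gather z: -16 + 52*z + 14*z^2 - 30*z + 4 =14*z^2 + 22*z - 12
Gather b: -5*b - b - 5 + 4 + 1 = -6*b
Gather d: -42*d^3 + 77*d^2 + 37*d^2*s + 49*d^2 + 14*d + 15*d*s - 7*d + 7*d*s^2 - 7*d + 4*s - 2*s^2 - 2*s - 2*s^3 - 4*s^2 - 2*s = -42*d^3 + d^2*(37*s + 126) + d*(7*s^2 + 15*s) - 2*s^3 - 6*s^2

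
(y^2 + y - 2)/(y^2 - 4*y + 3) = (y + 2)/(y - 3)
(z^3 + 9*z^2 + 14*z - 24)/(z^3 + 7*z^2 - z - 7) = (z^2 + 10*z + 24)/(z^2 + 8*z + 7)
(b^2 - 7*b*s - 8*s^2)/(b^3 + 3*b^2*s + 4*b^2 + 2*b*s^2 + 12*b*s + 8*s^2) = (b - 8*s)/(b^2 + 2*b*s + 4*b + 8*s)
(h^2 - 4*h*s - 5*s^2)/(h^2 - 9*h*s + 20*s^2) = (-h - s)/(-h + 4*s)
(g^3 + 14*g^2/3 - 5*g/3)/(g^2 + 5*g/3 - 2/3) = g*(g + 5)/(g + 2)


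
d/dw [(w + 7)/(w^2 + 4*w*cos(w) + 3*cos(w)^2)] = (w^2 + 4*w*cos(w) + (w + 7)*(4*w*sin(w) - 2*w + 3*sin(2*w) - 4*cos(w)) + 3*cos(w)^2)/((w + cos(w))^2*(w + 3*cos(w))^2)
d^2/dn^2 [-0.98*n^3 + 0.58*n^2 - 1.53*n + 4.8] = 1.16 - 5.88*n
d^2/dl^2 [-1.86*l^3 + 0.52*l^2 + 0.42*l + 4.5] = 1.04 - 11.16*l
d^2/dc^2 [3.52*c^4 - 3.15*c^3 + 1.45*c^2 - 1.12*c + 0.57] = 42.24*c^2 - 18.9*c + 2.9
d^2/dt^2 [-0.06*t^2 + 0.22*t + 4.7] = -0.120000000000000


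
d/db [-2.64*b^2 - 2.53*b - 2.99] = -5.28*b - 2.53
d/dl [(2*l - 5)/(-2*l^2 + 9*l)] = (4*l^2 - 20*l + 45)/(l^2*(4*l^2 - 36*l + 81))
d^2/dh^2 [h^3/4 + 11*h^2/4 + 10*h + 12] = 3*h/2 + 11/2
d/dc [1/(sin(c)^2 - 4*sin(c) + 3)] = 2*(2 - sin(c))*cos(c)/(sin(c)^2 - 4*sin(c) + 3)^2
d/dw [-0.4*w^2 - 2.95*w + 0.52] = -0.8*w - 2.95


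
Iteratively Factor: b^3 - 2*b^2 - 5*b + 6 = (b - 1)*(b^2 - b - 6) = (b - 3)*(b - 1)*(b + 2)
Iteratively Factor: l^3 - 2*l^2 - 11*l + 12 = (l - 1)*(l^2 - l - 12) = (l - 1)*(l + 3)*(l - 4)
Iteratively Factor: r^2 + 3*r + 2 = (r + 2)*(r + 1)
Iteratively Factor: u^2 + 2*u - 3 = (u - 1)*(u + 3)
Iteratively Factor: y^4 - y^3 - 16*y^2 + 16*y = (y)*(y^3 - y^2 - 16*y + 16) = y*(y - 1)*(y^2 - 16) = y*(y - 1)*(y + 4)*(y - 4)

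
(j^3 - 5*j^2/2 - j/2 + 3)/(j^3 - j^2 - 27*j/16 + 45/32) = 16*(j^2 - j - 2)/(16*j^2 + 8*j - 15)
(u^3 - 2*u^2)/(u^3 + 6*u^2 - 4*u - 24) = u^2/(u^2 + 8*u + 12)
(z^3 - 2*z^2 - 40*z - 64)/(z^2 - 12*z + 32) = (z^2 + 6*z + 8)/(z - 4)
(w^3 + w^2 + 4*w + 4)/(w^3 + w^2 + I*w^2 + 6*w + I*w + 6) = (w + 2*I)/(w + 3*I)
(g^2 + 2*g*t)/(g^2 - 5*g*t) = (g + 2*t)/(g - 5*t)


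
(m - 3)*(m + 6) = m^2 + 3*m - 18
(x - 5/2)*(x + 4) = x^2 + 3*x/2 - 10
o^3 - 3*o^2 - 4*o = o*(o - 4)*(o + 1)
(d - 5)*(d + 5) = d^2 - 25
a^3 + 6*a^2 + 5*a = a*(a + 1)*(a + 5)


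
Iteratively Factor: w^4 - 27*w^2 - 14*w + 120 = (w + 4)*(w^3 - 4*w^2 - 11*w + 30) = (w - 5)*(w + 4)*(w^2 + w - 6) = (w - 5)*(w + 3)*(w + 4)*(w - 2)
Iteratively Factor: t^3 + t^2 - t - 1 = (t + 1)*(t^2 - 1) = (t - 1)*(t + 1)*(t + 1)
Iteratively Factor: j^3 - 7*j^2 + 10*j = (j - 2)*(j^2 - 5*j) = j*(j - 2)*(j - 5)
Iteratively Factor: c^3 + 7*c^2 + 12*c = (c + 4)*(c^2 + 3*c) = c*(c + 4)*(c + 3)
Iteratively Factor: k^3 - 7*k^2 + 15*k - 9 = (k - 1)*(k^2 - 6*k + 9) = (k - 3)*(k - 1)*(k - 3)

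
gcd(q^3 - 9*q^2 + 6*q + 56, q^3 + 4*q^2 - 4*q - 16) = q + 2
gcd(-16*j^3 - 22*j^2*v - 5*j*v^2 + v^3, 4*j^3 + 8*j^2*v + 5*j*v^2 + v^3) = 2*j^2 + 3*j*v + v^2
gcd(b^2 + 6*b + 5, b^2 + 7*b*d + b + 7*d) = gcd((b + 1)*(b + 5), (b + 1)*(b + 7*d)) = b + 1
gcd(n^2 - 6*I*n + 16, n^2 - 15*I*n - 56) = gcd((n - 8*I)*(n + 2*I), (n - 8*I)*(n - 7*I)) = n - 8*I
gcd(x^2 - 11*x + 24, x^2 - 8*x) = x - 8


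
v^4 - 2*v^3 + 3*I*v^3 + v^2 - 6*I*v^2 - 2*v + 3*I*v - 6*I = (v - 2)*(v - I)*(v + I)*(v + 3*I)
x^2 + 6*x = x*(x + 6)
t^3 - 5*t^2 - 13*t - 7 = (t - 7)*(t + 1)^2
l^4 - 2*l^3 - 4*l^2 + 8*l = l*(l - 2)^2*(l + 2)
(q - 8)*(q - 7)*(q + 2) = q^3 - 13*q^2 + 26*q + 112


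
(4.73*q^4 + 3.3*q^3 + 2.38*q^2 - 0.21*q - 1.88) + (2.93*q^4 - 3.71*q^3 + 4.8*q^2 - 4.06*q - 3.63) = 7.66*q^4 - 0.41*q^3 + 7.18*q^2 - 4.27*q - 5.51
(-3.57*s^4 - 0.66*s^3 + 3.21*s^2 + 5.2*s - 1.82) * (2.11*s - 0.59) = -7.5327*s^5 + 0.7137*s^4 + 7.1625*s^3 + 9.0781*s^2 - 6.9082*s + 1.0738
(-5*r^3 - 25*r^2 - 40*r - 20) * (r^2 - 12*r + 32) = -5*r^5 + 35*r^4 + 100*r^3 - 340*r^2 - 1040*r - 640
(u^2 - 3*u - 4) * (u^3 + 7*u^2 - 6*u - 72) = u^5 + 4*u^4 - 31*u^3 - 82*u^2 + 240*u + 288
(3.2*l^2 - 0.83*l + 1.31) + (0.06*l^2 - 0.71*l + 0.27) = 3.26*l^2 - 1.54*l + 1.58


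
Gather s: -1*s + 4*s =3*s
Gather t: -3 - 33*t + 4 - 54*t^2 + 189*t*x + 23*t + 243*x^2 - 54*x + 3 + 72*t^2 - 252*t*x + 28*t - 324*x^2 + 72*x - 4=18*t^2 + t*(18 - 63*x) - 81*x^2 + 18*x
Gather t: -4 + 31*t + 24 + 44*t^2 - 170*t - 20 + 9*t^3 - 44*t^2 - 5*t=9*t^3 - 144*t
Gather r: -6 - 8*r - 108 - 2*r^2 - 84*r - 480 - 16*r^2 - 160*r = -18*r^2 - 252*r - 594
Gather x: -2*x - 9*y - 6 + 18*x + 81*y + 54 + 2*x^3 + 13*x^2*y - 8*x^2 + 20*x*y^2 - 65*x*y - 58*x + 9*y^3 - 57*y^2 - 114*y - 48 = 2*x^3 + x^2*(13*y - 8) + x*(20*y^2 - 65*y - 42) + 9*y^3 - 57*y^2 - 42*y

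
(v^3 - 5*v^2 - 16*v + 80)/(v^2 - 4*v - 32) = (v^2 - 9*v + 20)/(v - 8)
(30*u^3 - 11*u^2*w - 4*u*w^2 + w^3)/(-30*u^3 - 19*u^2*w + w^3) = (-2*u + w)/(2*u + w)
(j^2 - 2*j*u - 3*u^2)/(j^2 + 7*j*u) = (j^2 - 2*j*u - 3*u^2)/(j*(j + 7*u))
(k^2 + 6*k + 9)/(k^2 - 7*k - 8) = (k^2 + 6*k + 9)/(k^2 - 7*k - 8)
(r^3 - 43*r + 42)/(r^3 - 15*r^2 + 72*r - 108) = (r^2 + 6*r - 7)/(r^2 - 9*r + 18)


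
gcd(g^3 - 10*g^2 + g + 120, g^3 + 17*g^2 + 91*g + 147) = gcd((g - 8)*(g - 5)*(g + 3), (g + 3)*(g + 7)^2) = g + 3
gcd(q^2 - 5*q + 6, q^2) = 1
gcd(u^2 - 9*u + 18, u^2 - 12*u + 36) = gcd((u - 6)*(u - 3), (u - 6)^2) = u - 6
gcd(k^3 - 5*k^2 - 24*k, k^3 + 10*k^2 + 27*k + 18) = k + 3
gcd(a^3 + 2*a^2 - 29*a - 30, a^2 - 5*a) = a - 5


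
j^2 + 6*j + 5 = (j + 1)*(j + 5)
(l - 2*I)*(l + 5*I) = l^2 + 3*I*l + 10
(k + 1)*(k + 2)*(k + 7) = k^3 + 10*k^2 + 23*k + 14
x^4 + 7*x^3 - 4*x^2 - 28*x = x*(x - 2)*(x + 2)*(x + 7)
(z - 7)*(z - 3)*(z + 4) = z^3 - 6*z^2 - 19*z + 84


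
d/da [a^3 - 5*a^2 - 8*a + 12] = 3*a^2 - 10*a - 8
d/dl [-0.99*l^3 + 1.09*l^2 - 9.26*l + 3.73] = -2.97*l^2 + 2.18*l - 9.26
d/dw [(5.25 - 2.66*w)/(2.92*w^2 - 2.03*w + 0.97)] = (7.7672*w^2 - 30.66*w + 8.0773)/(8.5264*w^4 - 11.8552*w^3 + 9.7857*w^2 - 3.9382*w + 0.9409)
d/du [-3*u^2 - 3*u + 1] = -6*u - 3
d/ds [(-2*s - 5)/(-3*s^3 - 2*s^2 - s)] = (-12*s^3 - 49*s^2 - 20*s - 5)/(s^2*(9*s^4 + 12*s^3 + 10*s^2 + 4*s + 1))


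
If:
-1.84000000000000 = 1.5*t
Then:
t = -1.23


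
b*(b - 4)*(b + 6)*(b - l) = b^4 - b^3*l + 2*b^3 - 2*b^2*l - 24*b^2 + 24*b*l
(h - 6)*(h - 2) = h^2 - 8*h + 12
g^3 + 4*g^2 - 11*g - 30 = (g - 3)*(g + 2)*(g + 5)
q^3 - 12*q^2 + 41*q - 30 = (q - 6)*(q - 5)*(q - 1)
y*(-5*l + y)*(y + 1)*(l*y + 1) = -5*l^2*y^3 - 5*l^2*y^2 + l*y^4 + l*y^3 - 5*l*y^2 - 5*l*y + y^3 + y^2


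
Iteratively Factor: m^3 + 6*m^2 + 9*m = (m)*(m^2 + 6*m + 9) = m*(m + 3)*(m + 3)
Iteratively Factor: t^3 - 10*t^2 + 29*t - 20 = (t - 1)*(t^2 - 9*t + 20) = (t - 5)*(t - 1)*(t - 4)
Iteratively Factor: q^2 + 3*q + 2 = (q + 2)*(q + 1)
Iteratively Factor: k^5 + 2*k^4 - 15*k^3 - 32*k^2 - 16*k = (k + 1)*(k^4 + k^3 - 16*k^2 - 16*k) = k*(k + 1)*(k^3 + k^2 - 16*k - 16) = k*(k - 4)*(k + 1)*(k^2 + 5*k + 4) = k*(k - 4)*(k + 1)^2*(k + 4)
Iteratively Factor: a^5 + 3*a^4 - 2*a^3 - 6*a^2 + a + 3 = (a + 1)*(a^4 + 2*a^3 - 4*a^2 - 2*a + 3) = (a + 1)^2*(a^3 + a^2 - 5*a + 3) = (a + 1)^2*(a + 3)*(a^2 - 2*a + 1) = (a - 1)*(a + 1)^2*(a + 3)*(a - 1)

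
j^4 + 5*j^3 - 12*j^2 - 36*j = j*(j - 3)*(j + 2)*(j + 6)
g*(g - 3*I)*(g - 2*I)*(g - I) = g^4 - 6*I*g^3 - 11*g^2 + 6*I*g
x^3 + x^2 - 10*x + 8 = (x - 2)*(x - 1)*(x + 4)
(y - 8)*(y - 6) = y^2 - 14*y + 48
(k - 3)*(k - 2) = k^2 - 5*k + 6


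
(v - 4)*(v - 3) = v^2 - 7*v + 12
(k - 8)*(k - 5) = k^2 - 13*k + 40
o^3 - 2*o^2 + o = o*(o - 1)^2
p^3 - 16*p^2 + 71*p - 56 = (p - 8)*(p - 7)*(p - 1)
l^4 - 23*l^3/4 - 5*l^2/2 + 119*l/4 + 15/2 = (l - 5)*(l - 3)*(l + 1/4)*(l + 2)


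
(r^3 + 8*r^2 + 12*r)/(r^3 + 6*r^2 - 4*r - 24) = r/(r - 2)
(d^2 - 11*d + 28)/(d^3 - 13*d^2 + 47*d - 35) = (d - 4)/(d^2 - 6*d + 5)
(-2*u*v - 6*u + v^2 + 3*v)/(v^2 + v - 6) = (-2*u + v)/(v - 2)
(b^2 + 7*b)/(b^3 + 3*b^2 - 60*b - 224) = b/(b^2 - 4*b - 32)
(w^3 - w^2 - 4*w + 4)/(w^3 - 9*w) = (w^3 - w^2 - 4*w + 4)/(w*(w^2 - 9))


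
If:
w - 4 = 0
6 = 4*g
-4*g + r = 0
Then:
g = 3/2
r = 6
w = 4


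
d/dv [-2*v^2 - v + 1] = -4*v - 1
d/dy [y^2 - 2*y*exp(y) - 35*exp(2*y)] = -2*y*exp(y) + 2*y - 70*exp(2*y) - 2*exp(y)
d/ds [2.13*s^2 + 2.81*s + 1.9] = 4.26*s + 2.81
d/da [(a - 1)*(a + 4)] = 2*a + 3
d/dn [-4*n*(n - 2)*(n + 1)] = -12*n^2 + 8*n + 8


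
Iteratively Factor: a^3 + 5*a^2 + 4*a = (a)*(a^2 + 5*a + 4) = a*(a + 4)*(a + 1)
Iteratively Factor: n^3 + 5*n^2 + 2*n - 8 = (n - 1)*(n^2 + 6*n + 8) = (n - 1)*(n + 4)*(n + 2)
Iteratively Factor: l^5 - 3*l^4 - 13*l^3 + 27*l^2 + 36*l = (l + 3)*(l^4 - 6*l^3 + 5*l^2 + 12*l) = (l + 1)*(l + 3)*(l^3 - 7*l^2 + 12*l) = (l - 3)*(l + 1)*(l + 3)*(l^2 - 4*l) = l*(l - 3)*(l + 1)*(l + 3)*(l - 4)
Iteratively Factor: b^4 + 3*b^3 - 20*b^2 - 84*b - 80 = (b - 5)*(b^3 + 8*b^2 + 20*b + 16) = (b - 5)*(b + 2)*(b^2 + 6*b + 8) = (b - 5)*(b + 2)^2*(b + 4)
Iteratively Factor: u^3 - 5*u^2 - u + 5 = (u - 1)*(u^2 - 4*u - 5) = (u - 5)*(u - 1)*(u + 1)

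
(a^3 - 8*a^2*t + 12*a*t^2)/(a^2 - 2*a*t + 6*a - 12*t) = a*(a - 6*t)/(a + 6)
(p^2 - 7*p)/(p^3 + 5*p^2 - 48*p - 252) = p/(p^2 + 12*p + 36)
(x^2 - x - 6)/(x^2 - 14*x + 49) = (x^2 - x - 6)/(x^2 - 14*x + 49)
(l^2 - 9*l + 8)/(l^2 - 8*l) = (l - 1)/l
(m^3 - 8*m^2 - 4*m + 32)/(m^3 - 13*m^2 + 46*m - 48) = (m + 2)/(m - 3)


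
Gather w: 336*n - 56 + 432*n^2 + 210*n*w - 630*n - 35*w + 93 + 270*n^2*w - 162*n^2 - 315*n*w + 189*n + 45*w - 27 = 270*n^2 - 105*n + w*(270*n^2 - 105*n + 10) + 10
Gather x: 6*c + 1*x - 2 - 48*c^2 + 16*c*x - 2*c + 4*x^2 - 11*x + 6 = -48*c^2 + 4*c + 4*x^2 + x*(16*c - 10) + 4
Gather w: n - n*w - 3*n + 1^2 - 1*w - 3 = -2*n + w*(-n - 1) - 2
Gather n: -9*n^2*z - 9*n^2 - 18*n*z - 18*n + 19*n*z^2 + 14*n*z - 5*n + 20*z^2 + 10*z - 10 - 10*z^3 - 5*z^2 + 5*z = n^2*(-9*z - 9) + n*(19*z^2 - 4*z - 23) - 10*z^3 + 15*z^2 + 15*z - 10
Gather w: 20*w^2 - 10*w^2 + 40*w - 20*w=10*w^2 + 20*w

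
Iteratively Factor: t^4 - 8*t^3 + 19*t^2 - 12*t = (t - 1)*(t^3 - 7*t^2 + 12*t) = t*(t - 1)*(t^2 - 7*t + 12) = t*(t - 4)*(t - 1)*(t - 3)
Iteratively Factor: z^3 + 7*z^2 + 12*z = (z + 4)*(z^2 + 3*z) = (z + 3)*(z + 4)*(z)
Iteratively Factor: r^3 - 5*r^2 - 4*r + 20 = (r - 5)*(r^2 - 4) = (r - 5)*(r + 2)*(r - 2)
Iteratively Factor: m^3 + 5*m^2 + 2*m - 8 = (m + 4)*(m^2 + m - 2) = (m + 2)*(m + 4)*(m - 1)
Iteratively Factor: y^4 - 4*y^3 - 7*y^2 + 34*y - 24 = (y - 4)*(y^3 - 7*y + 6) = (y - 4)*(y - 2)*(y^2 + 2*y - 3) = (y - 4)*(y - 2)*(y + 3)*(y - 1)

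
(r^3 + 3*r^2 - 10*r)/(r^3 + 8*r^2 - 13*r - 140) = r*(r - 2)/(r^2 + 3*r - 28)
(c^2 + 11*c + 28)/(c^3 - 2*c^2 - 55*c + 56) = (c + 4)/(c^2 - 9*c + 8)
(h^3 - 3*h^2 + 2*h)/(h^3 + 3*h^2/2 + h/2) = 2*(h^2 - 3*h + 2)/(2*h^2 + 3*h + 1)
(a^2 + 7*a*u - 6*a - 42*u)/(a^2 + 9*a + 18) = (a^2 + 7*a*u - 6*a - 42*u)/(a^2 + 9*a + 18)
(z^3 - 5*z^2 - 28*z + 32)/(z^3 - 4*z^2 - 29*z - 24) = (z^2 + 3*z - 4)/(z^2 + 4*z + 3)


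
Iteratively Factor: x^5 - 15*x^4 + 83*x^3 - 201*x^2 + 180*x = (x - 3)*(x^4 - 12*x^3 + 47*x^2 - 60*x) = (x - 3)^2*(x^3 - 9*x^2 + 20*x) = (x - 4)*(x - 3)^2*(x^2 - 5*x) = (x - 5)*(x - 4)*(x - 3)^2*(x)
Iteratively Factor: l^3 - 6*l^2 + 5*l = (l - 1)*(l^2 - 5*l) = (l - 5)*(l - 1)*(l)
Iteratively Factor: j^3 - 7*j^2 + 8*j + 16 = (j - 4)*(j^2 - 3*j - 4) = (j - 4)^2*(j + 1)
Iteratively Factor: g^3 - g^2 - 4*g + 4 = (g - 1)*(g^2 - 4) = (g - 1)*(g + 2)*(g - 2)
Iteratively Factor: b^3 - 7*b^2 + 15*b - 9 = (b - 3)*(b^2 - 4*b + 3) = (b - 3)^2*(b - 1)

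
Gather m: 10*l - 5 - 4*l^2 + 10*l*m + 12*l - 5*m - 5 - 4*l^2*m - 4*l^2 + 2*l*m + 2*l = -8*l^2 + 24*l + m*(-4*l^2 + 12*l - 5) - 10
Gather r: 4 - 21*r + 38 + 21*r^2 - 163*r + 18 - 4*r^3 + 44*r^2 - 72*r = -4*r^3 + 65*r^2 - 256*r + 60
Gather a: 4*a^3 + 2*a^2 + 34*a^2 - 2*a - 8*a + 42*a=4*a^3 + 36*a^2 + 32*a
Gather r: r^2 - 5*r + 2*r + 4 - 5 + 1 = r^2 - 3*r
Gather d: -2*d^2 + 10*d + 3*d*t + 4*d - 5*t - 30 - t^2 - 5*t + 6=-2*d^2 + d*(3*t + 14) - t^2 - 10*t - 24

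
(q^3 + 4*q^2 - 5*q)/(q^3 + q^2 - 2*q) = (q + 5)/(q + 2)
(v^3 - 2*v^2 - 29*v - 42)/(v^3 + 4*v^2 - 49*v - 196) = (v^2 + 5*v + 6)/(v^2 + 11*v + 28)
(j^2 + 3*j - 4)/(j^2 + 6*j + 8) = (j - 1)/(j + 2)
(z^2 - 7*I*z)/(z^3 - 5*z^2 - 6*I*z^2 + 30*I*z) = (z - 7*I)/(z^2 - 5*z - 6*I*z + 30*I)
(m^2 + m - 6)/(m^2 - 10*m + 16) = (m + 3)/(m - 8)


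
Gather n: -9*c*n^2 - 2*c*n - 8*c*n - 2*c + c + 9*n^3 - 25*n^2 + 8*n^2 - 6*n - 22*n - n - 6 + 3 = -c + 9*n^3 + n^2*(-9*c - 17) + n*(-10*c - 29) - 3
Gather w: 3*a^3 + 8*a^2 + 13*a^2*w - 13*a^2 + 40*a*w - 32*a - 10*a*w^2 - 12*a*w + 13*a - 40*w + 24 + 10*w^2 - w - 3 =3*a^3 - 5*a^2 - 19*a + w^2*(10 - 10*a) + w*(13*a^2 + 28*a - 41) + 21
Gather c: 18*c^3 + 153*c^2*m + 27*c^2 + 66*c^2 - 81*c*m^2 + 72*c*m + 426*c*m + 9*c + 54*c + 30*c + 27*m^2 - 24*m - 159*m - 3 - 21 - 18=18*c^3 + c^2*(153*m + 93) + c*(-81*m^2 + 498*m + 93) + 27*m^2 - 183*m - 42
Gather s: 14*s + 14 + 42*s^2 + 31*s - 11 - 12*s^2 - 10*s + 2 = 30*s^2 + 35*s + 5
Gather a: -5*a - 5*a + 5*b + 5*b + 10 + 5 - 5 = -10*a + 10*b + 10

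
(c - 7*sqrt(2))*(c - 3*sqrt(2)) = c^2 - 10*sqrt(2)*c + 42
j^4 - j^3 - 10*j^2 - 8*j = j*(j - 4)*(j + 1)*(j + 2)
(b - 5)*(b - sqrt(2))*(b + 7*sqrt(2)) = b^3 - 5*b^2 + 6*sqrt(2)*b^2 - 30*sqrt(2)*b - 14*b + 70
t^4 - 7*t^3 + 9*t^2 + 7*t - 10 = (t - 5)*(t - 2)*(t - 1)*(t + 1)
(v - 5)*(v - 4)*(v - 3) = v^3 - 12*v^2 + 47*v - 60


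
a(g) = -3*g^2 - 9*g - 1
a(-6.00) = -55.00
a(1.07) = -14.06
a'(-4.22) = 16.32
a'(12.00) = -81.00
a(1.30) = -17.77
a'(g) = -6*g - 9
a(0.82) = -10.40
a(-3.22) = -3.13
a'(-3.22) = 10.32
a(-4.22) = -16.45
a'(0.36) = -11.16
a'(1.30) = -16.80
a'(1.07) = -15.42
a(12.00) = -541.00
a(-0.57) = 3.16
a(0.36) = -4.63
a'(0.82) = -13.92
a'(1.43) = -17.58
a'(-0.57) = -5.58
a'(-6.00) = 27.00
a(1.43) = -20.00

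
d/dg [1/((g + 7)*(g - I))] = ((-g + I)*(g + 7) - (g - I)^2)/((g + 7)^2*(g - I)^3)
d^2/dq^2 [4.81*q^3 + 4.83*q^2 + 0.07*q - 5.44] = 28.86*q + 9.66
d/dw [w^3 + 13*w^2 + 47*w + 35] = 3*w^2 + 26*w + 47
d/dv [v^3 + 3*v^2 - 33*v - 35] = 3*v^2 + 6*v - 33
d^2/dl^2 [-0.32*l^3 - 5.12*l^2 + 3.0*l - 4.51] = -1.92*l - 10.24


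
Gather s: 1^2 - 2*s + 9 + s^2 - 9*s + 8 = s^2 - 11*s + 18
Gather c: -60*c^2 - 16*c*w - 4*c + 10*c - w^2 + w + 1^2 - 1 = -60*c^2 + c*(6 - 16*w) - w^2 + w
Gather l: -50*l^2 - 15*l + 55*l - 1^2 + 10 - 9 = -50*l^2 + 40*l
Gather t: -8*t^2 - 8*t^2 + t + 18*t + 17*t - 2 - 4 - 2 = -16*t^2 + 36*t - 8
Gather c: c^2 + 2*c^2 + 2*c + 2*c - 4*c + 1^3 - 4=3*c^2 - 3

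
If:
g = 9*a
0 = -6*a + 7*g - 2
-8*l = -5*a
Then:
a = 2/57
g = 6/19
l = 5/228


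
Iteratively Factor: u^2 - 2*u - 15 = (u + 3)*(u - 5)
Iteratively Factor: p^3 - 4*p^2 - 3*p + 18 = (p - 3)*(p^2 - p - 6) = (p - 3)*(p + 2)*(p - 3)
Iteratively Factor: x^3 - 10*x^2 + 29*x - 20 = (x - 1)*(x^2 - 9*x + 20) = (x - 4)*(x - 1)*(x - 5)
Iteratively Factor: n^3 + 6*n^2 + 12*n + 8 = (n + 2)*(n^2 + 4*n + 4) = (n + 2)^2*(n + 2)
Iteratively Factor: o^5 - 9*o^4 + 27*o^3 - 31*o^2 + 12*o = (o - 3)*(o^4 - 6*o^3 + 9*o^2 - 4*o) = (o - 3)*(o - 1)*(o^3 - 5*o^2 + 4*o) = (o - 3)*(o - 1)^2*(o^2 - 4*o) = o*(o - 3)*(o - 1)^2*(o - 4)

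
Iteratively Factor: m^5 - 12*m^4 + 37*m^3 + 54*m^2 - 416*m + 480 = (m - 2)*(m^4 - 10*m^3 + 17*m^2 + 88*m - 240) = (m - 2)*(m + 3)*(m^3 - 13*m^2 + 56*m - 80) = (m - 5)*(m - 2)*(m + 3)*(m^2 - 8*m + 16) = (m - 5)*(m - 4)*(m - 2)*(m + 3)*(m - 4)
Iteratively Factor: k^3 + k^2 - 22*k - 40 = (k - 5)*(k^2 + 6*k + 8) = (k - 5)*(k + 2)*(k + 4)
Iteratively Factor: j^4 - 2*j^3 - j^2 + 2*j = (j - 1)*(j^3 - j^2 - 2*j) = (j - 1)*(j + 1)*(j^2 - 2*j) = j*(j - 1)*(j + 1)*(j - 2)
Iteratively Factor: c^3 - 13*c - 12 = (c + 3)*(c^2 - 3*c - 4) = (c - 4)*(c + 3)*(c + 1)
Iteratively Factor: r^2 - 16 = (r + 4)*(r - 4)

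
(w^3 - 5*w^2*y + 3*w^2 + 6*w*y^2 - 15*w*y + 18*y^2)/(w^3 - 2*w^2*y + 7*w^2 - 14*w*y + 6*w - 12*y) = (w^2 - 3*w*y + 3*w - 9*y)/(w^2 + 7*w + 6)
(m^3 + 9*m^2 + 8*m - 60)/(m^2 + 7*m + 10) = (m^2 + 4*m - 12)/(m + 2)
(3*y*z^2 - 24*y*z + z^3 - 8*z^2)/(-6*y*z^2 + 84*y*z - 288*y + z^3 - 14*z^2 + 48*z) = z*(-3*y - z)/(6*y*z - 36*y - z^2 + 6*z)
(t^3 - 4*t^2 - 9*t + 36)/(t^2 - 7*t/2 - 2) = 2*(t^2 - 9)/(2*t + 1)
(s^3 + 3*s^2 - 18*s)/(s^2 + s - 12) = s*(s + 6)/(s + 4)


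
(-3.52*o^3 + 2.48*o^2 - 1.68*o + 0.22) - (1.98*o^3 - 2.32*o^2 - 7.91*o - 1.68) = -5.5*o^3 + 4.8*o^2 + 6.23*o + 1.9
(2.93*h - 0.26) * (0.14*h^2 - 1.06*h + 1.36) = 0.4102*h^3 - 3.1422*h^2 + 4.2604*h - 0.3536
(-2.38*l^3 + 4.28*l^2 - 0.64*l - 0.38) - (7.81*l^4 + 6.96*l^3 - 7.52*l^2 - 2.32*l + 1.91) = -7.81*l^4 - 9.34*l^3 + 11.8*l^2 + 1.68*l - 2.29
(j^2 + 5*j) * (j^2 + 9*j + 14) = j^4 + 14*j^3 + 59*j^2 + 70*j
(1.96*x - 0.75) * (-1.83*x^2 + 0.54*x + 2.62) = -3.5868*x^3 + 2.4309*x^2 + 4.7302*x - 1.965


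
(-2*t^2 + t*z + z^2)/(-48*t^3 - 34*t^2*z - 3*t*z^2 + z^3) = (-t + z)/(-24*t^2 - 5*t*z + z^2)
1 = 1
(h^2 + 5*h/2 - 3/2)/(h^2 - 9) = (h - 1/2)/(h - 3)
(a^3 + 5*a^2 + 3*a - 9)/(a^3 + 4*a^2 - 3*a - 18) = (a - 1)/(a - 2)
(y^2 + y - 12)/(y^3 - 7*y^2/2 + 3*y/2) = 2*(y + 4)/(y*(2*y - 1))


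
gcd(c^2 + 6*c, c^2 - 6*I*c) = c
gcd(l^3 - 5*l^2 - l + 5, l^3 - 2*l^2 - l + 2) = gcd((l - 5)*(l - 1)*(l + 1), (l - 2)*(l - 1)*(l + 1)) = l^2 - 1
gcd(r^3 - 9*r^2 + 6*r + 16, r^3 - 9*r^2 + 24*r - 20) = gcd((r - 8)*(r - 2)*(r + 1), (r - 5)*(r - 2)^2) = r - 2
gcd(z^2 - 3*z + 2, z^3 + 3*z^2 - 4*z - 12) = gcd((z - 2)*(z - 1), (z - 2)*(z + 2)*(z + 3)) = z - 2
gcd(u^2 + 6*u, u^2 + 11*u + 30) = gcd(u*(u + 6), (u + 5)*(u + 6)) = u + 6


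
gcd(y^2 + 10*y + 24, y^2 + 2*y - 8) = y + 4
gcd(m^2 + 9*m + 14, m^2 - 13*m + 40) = 1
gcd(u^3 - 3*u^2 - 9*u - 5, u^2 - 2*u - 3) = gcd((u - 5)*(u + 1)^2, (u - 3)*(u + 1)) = u + 1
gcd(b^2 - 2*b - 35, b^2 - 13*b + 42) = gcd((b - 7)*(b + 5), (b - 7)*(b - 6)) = b - 7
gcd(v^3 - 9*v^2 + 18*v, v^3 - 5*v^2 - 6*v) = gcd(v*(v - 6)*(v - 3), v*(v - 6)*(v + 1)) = v^2 - 6*v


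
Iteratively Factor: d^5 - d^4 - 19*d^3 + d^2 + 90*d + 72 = (d + 1)*(d^4 - 2*d^3 - 17*d^2 + 18*d + 72) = (d + 1)*(d + 2)*(d^3 - 4*d^2 - 9*d + 36) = (d + 1)*(d + 2)*(d + 3)*(d^2 - 7*d + 12) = (d - 4)*(d + 1)*(d + 2)*(d + 3)*(d - 3)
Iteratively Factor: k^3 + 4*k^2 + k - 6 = (k + 3)*(k^2 + k - 2) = (k - 1)*(k + 3)*(k + 2)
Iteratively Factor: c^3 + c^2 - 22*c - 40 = (c - 5)*(c^2 + 6*c + 8) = (c - 5)*(c + 4)*(c + 2)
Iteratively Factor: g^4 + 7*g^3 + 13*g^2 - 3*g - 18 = (g + 3)*(g^3 + 4*g^2 + g - 6) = (g + 3)^2*(g^2 + g - 2) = (g - 1)*(g + 3)^2*(g + 2)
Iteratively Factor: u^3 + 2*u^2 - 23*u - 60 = (u + 3)*(u^2 - u - 20) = (u + 3)*(u + 4)*(u - 5)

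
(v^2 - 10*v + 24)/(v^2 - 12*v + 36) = (v - 4)/(v - 6)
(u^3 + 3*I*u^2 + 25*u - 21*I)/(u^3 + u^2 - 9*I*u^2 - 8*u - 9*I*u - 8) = (u^2 + 4*I*u + 21)/(u^2 + u*(1 - 8*I) - 8*I)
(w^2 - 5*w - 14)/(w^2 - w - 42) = (w + 2)/(w + 6)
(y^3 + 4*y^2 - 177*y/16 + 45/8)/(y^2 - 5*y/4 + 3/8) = (4*y^2 + 19*y - 30)/(2*(2*y - 1))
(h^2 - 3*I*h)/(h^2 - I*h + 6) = h/(h + 2*I)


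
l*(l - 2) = l^2 - 2*l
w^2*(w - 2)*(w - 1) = w^4 - 3*w^3 + 2*w^2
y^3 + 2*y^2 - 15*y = y*(y - 3)*(y + 5)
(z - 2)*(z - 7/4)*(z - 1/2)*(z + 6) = z^4 + 7*z^3/4 - 161*z^2/8 + 61*z/2 - 21/2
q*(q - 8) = q^2 - 8*q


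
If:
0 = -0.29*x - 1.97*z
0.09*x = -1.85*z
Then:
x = 0.00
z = 0.00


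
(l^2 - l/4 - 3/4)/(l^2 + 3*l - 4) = (l + 3/4)/(l + 4)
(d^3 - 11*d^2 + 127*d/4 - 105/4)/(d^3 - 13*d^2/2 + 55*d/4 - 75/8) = 2*(d - 7)/(2*d - 5)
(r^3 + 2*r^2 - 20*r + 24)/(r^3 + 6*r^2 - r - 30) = (r^2 + 4*r - 12)/(r^2 + 8*r + 15)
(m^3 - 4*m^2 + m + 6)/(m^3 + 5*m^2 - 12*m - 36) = (m^2 - m - 2)/(m^2 + 8*m + 12)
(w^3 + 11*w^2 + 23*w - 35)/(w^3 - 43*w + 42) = (w + 5)/(w - 6)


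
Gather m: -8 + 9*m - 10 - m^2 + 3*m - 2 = -m^2 + 12*m - 20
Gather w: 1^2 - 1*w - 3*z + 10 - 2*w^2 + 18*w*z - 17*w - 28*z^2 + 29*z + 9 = -2*w^2 + w*(18*z - 18) - 28*z^2 + 26*z + 20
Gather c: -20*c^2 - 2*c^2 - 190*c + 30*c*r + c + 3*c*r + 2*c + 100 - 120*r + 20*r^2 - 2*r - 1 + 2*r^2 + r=-22*c^2 + c*(33*r - 187) + 22*r^2 - 121*r + 99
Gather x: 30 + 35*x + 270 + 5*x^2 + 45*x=5*x^2 + 80*x + 300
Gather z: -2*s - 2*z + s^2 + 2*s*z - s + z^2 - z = s^2 - 3*s + z^2 + z*(2*s - 3)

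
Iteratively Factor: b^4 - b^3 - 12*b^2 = (b + 3)*(b^3 - 4*b^2) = b*(b + 3)*(b^2 - 4*b) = b^2*(b + 3)*(b - 4)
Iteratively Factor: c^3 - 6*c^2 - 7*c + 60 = (c - 5)*(c^2 - c - 12) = (c - 5)*(c + 3)*(c - 4)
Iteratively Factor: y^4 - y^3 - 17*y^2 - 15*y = (y)*(y^3 - y^2 - 17*y - 15) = y*(y + 3)*(y^2 - 4*y - 5) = y*(y - 5)*(y + 3)*(y + 1)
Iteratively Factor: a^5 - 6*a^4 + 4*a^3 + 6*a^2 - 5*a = (a - 5)*(a^4 - a^3 - a^2 + a) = a*(a - 5)*(a^3 - a^2 - a + 1) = a*(a - 5)*(a - 1)*(a^2 - 1) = a*(a - 5)*(a - 1)*(a + 1)*(a - 1)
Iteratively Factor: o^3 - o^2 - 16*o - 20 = (o + 2)*(o^2 - 3*o - 10) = (o - 5)*(o + 2)*(o + 2)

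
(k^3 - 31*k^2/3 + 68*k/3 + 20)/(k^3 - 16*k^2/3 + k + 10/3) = (k - 6)/(k - 1)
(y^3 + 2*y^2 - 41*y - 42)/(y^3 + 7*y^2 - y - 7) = (y - 6)/(y - 1)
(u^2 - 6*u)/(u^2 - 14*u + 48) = u/(u - 8)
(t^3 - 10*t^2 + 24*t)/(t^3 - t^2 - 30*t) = (t - 4)/(t + 5)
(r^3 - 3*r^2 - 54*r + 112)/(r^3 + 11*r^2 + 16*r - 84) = (r - 8)/(r + 6)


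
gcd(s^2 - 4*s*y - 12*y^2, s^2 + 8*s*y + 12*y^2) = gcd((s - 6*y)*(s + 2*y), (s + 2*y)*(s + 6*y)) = s + 2*y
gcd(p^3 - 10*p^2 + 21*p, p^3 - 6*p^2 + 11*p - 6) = p - 3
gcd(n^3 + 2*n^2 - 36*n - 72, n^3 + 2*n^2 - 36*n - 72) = n^3 + 2*n^2 - 36*n - 72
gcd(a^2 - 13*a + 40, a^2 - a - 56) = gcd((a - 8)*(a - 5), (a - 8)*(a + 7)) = a - 8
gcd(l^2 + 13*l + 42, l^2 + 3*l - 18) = l + 6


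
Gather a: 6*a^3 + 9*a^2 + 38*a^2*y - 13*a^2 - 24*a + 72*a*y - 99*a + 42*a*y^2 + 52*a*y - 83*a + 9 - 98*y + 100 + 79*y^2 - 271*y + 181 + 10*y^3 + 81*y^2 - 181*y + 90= 6*a^3 + a^2*(38*y - 4) + a*(42*y^2 + 124*y - 206) + 10*y^3 + 160*y^2 - 550*y + 380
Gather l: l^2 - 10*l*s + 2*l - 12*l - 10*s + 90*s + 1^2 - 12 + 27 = l^2 + l*(-10*s - 10) + 80*s + 16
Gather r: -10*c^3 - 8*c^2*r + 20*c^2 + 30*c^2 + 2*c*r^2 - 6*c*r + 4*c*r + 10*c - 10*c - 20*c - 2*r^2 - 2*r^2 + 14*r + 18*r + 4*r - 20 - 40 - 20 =-10*c^3 + 50*c^2 - 20*c + r^2*(2*c - 4) + r*(-8*c^2 - 2*c + 36) - 80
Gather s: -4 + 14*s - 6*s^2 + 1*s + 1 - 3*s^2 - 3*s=-9*s^2 + 12*s - 3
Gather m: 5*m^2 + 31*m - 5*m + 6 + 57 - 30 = 5*m^2 + 26*m + 33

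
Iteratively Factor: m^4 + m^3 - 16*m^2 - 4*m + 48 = (m - 3)*(m^3 + 4*m^2 - 4*m - 16) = (m - 3)*(m + 4)*(m^2 - 4) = (m - 3)*(m + 2)*(m + 4)*(m - 2)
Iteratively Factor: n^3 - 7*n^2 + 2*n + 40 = (n - 4)*(n^2 - 3*n - 10) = (n - 4)*(n + 2)*(n - 5)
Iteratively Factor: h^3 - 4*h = (h - 2)*(h^2 + 2*h) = h*(h - 2)*(h + 2)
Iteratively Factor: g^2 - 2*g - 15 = (g - 5)*(g + 3)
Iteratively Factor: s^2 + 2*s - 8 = (s + 4)*(s - 2)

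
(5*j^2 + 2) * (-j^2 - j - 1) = -5*j^4 - 5*j^3 - 7*j^2 - 2*j - 2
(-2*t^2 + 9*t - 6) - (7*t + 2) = -2*t^2 + 2*t - 8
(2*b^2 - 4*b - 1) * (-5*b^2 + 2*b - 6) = -10*b^4 + 24*b^3 - 15*b^2 + 22*b + 6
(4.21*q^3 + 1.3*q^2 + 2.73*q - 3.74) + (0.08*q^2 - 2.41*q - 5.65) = 4.21*q^3 + 1.38*q^2 + 0.32*q - 9.39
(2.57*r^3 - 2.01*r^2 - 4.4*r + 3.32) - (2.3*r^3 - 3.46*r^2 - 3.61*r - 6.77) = 0.27*r^3 + 1.45*r^2 - 0.79*r + 10.09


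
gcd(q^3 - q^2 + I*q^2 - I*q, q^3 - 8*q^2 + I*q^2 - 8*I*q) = q^2 + I*q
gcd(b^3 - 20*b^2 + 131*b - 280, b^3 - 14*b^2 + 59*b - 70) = b^2 - 12*b + 35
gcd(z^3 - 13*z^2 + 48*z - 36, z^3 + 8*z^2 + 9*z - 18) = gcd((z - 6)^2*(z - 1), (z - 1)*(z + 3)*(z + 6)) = z - 1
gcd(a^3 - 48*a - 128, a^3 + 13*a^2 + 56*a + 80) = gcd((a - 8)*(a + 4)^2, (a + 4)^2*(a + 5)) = a^2 + 8*a + 16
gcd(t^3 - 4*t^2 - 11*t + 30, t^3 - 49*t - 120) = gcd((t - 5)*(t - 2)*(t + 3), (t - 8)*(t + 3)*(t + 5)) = t + 3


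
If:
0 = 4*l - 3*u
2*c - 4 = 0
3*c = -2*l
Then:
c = 2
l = -3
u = -4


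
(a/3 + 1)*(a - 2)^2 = a^3/3 - a^2/3 - 8*a/3 + 4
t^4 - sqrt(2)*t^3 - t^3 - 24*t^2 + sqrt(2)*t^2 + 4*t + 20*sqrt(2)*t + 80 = (t - 5)*(t + 4)*(t - 2*sqrt(2))*(t + sqrt(2))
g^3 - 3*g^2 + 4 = (g - 2)^2*(g + 1)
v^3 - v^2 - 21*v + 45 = (v - 3)^2*(v + 5)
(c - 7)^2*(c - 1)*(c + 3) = c^4 - 12*c^3 + 18*c^2 + 140*c - 147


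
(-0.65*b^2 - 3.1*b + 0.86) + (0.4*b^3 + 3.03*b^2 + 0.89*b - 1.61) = 0.4*b^3 + 2.38*b^2 - 2.21*b - 0.75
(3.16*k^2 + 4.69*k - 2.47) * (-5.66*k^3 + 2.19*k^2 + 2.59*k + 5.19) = -17.8856*k^5 - 19.625*k^4 + 32.4357*k^3 + 23.1382*k^2 + 17.9438*k - 12.8193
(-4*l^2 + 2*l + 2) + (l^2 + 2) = -3*l^2 + 2*l + 4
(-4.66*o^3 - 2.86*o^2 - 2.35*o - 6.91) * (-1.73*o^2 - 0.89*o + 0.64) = 8.0618*o^5 + 9.0952*o^4 + 3.6285*o^3 + 12.2154*o^2 + 4.6459*o - 4.4224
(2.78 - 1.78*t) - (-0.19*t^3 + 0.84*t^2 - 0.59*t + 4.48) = 0.19*t^3 - 0.84*t^2 - 1.19*t - 1.7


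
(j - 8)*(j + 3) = j^2 - 5*j - 24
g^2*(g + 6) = g^3 + 6*g^2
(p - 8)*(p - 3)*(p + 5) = p^3 - 6*p^2 - 31*p + 120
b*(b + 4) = b^2 + 4*b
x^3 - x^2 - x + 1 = (x - 1)^2*(x + 1)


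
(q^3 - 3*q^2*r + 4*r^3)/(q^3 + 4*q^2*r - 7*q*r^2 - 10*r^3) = (q - 2*r)/(q + 5*r)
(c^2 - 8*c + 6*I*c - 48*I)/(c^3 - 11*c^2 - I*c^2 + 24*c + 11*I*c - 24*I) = (c + 6*I)/(c^2 - c*(3 + I) + 3*I)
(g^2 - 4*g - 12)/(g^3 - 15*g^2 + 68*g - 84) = (g + 2)/(g^2 - 9*g + 14)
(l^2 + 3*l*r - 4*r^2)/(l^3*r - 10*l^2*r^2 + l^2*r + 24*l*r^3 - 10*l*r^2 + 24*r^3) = (l^2 + 3*l*r - 4*r^2)/(r*(l^3 - 10*l^2*r + l^2 + 24*l*r^2 - 10*l*r + 24*r^2))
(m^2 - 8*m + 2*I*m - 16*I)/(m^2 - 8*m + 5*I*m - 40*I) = (m + 2*I)/(m + 5*I)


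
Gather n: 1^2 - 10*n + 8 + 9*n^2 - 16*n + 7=9*n^2 - 26*n + 16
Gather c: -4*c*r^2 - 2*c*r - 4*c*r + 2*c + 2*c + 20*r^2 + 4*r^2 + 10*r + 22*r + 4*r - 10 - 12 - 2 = c*(-4*r^2 - 6*r + 4) + 24*r^2 + 36*r - 24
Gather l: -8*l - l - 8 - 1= -9*l - 9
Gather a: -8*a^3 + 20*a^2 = -8*a^3 + 20*a^2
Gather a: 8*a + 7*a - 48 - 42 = 15*a - 90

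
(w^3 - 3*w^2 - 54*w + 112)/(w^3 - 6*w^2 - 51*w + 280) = (w - 2)/(w - 5)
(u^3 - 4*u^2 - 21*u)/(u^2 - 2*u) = (u^2 - 4*u - 21)/(u - 2)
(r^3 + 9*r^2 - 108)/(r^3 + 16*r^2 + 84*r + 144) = (r - 3)/(r + 4)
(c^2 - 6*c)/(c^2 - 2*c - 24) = c/(c + 4)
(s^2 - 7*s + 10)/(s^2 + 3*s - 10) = (s - 5)/(s + 5)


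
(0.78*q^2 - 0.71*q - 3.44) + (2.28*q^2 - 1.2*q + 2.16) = 3.06*q^2 - 1.91*q - 1.28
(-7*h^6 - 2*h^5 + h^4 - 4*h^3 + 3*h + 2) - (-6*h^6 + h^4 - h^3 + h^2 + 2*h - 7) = -h^6 - 2*h^5 - 3*h^3 - h^2 + h + 9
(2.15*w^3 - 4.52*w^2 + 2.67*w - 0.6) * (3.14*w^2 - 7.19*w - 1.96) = 6.751*w^5 - 29.6513*w^4 + 36.6686*w^3 - 12.2221*w^2 - 0.9192*w + 1.176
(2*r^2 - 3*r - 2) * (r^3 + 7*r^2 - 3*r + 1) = 2*r^5 + 11*r^4 - 29*r^3 - 3*r^2 + 3*r - 2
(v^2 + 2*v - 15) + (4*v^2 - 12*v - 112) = 5*v^2 - 10*v - 127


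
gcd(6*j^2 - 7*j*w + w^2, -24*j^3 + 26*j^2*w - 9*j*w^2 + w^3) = 1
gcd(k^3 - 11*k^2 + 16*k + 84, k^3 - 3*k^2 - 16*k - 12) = k^2 - 4*k - 12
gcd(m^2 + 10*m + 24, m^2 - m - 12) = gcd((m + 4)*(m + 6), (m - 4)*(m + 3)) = 1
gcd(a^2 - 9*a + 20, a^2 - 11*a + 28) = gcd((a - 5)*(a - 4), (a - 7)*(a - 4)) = a - 4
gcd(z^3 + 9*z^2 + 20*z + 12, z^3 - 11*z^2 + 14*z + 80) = z + 2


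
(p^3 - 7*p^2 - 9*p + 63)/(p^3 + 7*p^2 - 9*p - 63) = (p - 7)/(p + 7)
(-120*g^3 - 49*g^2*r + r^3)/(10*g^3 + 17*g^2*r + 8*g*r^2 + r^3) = (-24*g^2 - 5*g*r + r^2)/(2*g^2 + 3*g*r + r^2)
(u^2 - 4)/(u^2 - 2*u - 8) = (u - 2)/(u - 4)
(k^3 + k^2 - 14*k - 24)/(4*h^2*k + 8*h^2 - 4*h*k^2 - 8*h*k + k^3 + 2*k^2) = (k^2 - k - 12)/(4*h^2 - 4*h*k + k^2)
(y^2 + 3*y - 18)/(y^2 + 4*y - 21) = (y + 6)/(y + 7)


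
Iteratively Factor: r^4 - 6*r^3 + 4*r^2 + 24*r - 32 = (r - 4)*(r^3 - 2*r^2 - 4*r + 8) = (r - 4)*(r - 2)*(r^2 - 4) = (r - 4)*(r - 2)*(r + 2)*(r - 2)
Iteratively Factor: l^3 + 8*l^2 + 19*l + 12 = (l + 4)*(l^2 + 4*l + 3) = (l + 1)*(l + 4)*(l + 3)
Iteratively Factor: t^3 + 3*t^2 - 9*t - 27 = (t - 3)*(t^2 + 6*t + 9) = (t - 3)*(t + 3)*(t + 3)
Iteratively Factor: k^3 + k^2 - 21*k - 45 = (k + 3)*(k^2 - 2*k - 15) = (k + 3)^2*(k - 5)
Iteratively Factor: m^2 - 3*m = (m)*(m - 3)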